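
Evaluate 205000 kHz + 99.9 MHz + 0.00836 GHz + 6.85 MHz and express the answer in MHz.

In MHz:
  205000 kHz = 205000 × 10⁻³ MHz = 205
  99.9 MHz → 99.9
  0.00836 GHz = 0.00836 × 10³ MHz = 8.36
  6.85 MHz → 6.85
Sum: 205 + 99.9 + 8.36 + 6.85 = 320.11

320.11 MHz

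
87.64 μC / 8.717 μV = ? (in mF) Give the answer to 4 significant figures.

(87.64e-6) / (8.717e-6) = 10.0539 F

10050 mF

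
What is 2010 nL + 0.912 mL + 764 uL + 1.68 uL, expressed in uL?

In uL:
  2010 nL = 2010e-3 uL = 2.01
  0.912 mL = 0.912e3 uL = 912
  764 uL → 764
  1.68 uL → 1.68
Sum: 2.01 + 912 + 764 + 1.68 = 1679.69

1679.69 uL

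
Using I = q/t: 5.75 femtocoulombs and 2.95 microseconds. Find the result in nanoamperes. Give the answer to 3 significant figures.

1.95 nanoamperes

(5.75e-15) / (2.95e-6) = 1.9492e-9 A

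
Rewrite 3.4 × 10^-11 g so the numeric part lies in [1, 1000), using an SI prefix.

= 34 × 10^-12 g; 10^-12 is pico.

34 pg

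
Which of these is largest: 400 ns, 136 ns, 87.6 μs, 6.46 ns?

400 ns = 0.0000004 s
136 ns = 0.000000136 s
87.6 μs = 0.0000876 s
6.46 ns = 0.00000000646 s

87.6 μs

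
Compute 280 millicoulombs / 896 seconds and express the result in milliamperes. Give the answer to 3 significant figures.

(280 × 10⁻³) / (896) = 0.3125 × 10⁻³ A

0.312 milliamperes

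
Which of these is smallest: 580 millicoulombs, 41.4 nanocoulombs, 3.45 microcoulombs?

41.4 nanocoulombs

580 millicoulombs = 0.58 coulombs
41.4 nanocoulombs = 0.0000000414 coulombs
3.45 microcoulombs = 0.00000345 coulombs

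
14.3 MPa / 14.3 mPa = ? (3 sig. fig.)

(14.3 × 10^6) / (14.3 × 10^-3) = 1 × 10^9

1000000000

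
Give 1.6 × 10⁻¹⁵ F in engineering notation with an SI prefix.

1.6 fF

= 1.6 × 10⁻¹⁵ F; 10⁻¹⁵ is femto.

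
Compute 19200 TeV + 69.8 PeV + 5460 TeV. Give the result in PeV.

94.46 PeV

In PeV:
  19200 TeV = 19200e-3 PeV = 19.2
  69.8 PeV → 69.8
  5460 TeV = 5460e-3 PeV = 5.46
Sum: 19.2 + 69.8 + 5.46 = 94.46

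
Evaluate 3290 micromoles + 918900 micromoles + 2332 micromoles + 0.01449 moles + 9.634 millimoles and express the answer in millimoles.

948.646 millimoles

In millimoles:
  3290 micromoles = 3290 × 10⁻³ millimoles = 3.29
  918900 micromoles = 918900 × 10⁻³ millimoles = 918.9
  2332 micromoles = 2332 × 10⁻³ millimoles = 2.332
  0.01449 moles = 0.01449 × 10³ millimoles = 14.49
  9.634 millimoles → 9.634
Sum: 3.29 + 918.9 + 2.332 + 14.49 + 9.634 = 948.646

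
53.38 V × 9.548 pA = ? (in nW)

0.50967224 nW

53.38 × 9.548 × 10⁻¹² = 509.67224 × 10⁻¹² W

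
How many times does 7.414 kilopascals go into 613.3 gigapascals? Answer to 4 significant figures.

(613.3 × 10^9) / (7.414 × 10^3) = 82.722 × 10^6

82720000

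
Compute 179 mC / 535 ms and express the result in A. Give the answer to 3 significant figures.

(179 × 10^-3) / (535 × 10^-3) = 0.33458 A

0.335 A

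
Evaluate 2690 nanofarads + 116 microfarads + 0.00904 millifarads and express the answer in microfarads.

In microfarads:
  2690 nanofarads = 2690 × 10⁻³ microfarads = 2.69
  116 microfarads → 116
  0.00904 millifarads = 0.00904 × 10³ microfarads = 9.04
Sum: 2.69 + 116 + 9.04 = 127.73

127.73 microfarads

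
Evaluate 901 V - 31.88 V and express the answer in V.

In V:
  901 V → 901
  31.88 V → 31.88
Difference: 901 - 31.88 = 869.12

869.12 V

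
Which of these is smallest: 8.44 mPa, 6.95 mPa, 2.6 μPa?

2.6 μPa

8.44 mPa = 0.00844 Pa
6.95 mPa = 0.00695 Pa
2.6 μPa = 0.0000026 Pa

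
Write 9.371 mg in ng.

9371000 ng

milli = 10^-3, nano = 10^-9; factor is 10^6.
9.371 × 10^6 = 9371000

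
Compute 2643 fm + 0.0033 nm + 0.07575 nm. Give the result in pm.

In pm:
  2643 fm = 2643e-3 pm = 2.643
  0.0033 nm = 0.0033e3 pm = 3.3
  0.07575 nm = 0.07575e3 pm = 75.75
Sum: 2.643 + 3.3 + 75.75 = 81.693

81.693 pm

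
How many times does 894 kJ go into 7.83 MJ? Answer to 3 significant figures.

8.76

(7.83 × 10^6) / (894 × 10^3) = 0.008758 × 10^3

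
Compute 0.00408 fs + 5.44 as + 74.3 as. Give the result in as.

83.82 as

In as:
  0.00408 fs = 0.00408 × 10³ as = 4.08
  5.44 as → 5.44
  74.3 as → 74.3
Sum: 4.08 + 5.44 + 74.3 = 83.82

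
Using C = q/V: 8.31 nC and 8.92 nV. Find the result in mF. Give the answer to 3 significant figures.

932 mF

(8.31 × 10^-9) / (8.92 × 10^-9) = 0.93161 F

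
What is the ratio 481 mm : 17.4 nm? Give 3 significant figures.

(481e-3) / (17.4e-9) = 27.64e6

27600000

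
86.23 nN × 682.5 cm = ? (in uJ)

0.58851975 uJ

86.23e-9 × 682.5e-2 = 58851.975e-11 J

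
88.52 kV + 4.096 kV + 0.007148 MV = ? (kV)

99.764 kV

In kV:
  88.52 kV → 88.52
  4.096 kV → 4.096
  0.007148 MV = 0.007148 × 10³ kV = 7.148
Sum: 88.52 + 4.096 + 7.148 = 99.764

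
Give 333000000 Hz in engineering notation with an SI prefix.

= 333e6 Hz; 1e6 is mega.

333 MHz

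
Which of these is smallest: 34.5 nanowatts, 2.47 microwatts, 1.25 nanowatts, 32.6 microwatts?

1.25 nanowatts

34.5 nanowatts = 0.0000000345 watts
2.47 microwatts = 0.00000247 watts
1.25 nanowatts = 0.00000000125 watts
32.6 microwatts = 0.0000326 watts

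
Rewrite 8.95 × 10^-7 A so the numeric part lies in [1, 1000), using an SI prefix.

895 nA

= 895 × 10^-9 A; 10^-9 is nano.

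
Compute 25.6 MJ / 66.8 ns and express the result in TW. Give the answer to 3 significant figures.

383 TW

(25.6e6) / (66.8e-9) = 0.38323e15 W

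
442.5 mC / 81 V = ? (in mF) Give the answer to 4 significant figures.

5.463 mF

(442.5 × 10⁻³) / (81) = 5.46296 × 10⁻³ F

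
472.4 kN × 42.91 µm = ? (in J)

472.4 × 10^3 × 42.91 × 10^-6 = 20270.684 × 10^-3 J

20.270684 J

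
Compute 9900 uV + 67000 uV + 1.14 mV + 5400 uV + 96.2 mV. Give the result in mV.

179.64 mV

In mV:
  9900 uV = 9900 × 10^-3 mV = 9.9
  67000 uV = 67000 × 10^-3 mV = 67
  1.14 mV → 1.14
  5400 uV = 5400 × 10^-3 mV = 5.4
  96.2 mV → 96.2
Sum: 9.9 + 67 + 1.14 + 5.4 + 96.2 = 179.64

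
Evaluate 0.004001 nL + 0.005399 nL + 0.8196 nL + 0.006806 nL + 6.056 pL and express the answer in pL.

In pL:
  0.004001 nL = 0.004001e3 pL = 4.001
  0.005399 nL = 0.005399e3 pL = 5.399
  0.8196 nL = 0.8196e3 pL = 819.6
  0.006806 nL = 0.006806e3 pL = 6.806
  6.056 pL → 6.056
Sum: 4.001 + 5.399 + 819.6 + 6.806 + 6.056 = 841.862

841.862 pL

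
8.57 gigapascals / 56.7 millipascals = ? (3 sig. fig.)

(8.57 × 10⁹) / (56.7 × 10⁻³) = 0.1511 × 10¹²

151000000000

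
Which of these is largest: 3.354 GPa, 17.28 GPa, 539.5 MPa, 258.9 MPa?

17.28 GPa

3.354 GPa = 3354000000 Pa
17.28 GPa = 17280000000 Pa
539.5 MPa = 539500000 Pa
258.9 MPa = 258900000 Pa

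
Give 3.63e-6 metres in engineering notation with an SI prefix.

3.63 micrometres

= 3.63e-6 metres; 1e-6 is micro.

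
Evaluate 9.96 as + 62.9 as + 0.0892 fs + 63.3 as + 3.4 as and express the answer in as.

228.76 as

In as:
  9.96 as → 9.96
  62.9 as → 62.9
  0.0892 fs = 0.0892e3 as = 89.2
  63.3 as → 63.3
  3.4 as → 3.4
Sum: 9.96 + 62.9 + 89.2 + 63.3 + 3.4 = 228.76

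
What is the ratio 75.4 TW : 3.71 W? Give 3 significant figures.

(75.4 × 10¹²) / (3.71) = 20.32 × 10¹²

20300000000000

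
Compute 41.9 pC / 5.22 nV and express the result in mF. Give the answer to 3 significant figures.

(41.9 × 10^-12) / (5.22 × 10^-9) = 8.0268 × 10^-3 F

8.03 mF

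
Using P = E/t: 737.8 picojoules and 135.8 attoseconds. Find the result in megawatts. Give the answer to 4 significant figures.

(737.8e-12) / (135.8e-18) = 5.43299e6 W

5.433 megawatts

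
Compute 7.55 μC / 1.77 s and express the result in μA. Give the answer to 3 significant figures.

4.27 μA

(7.55 × 10^-6) / (1.77) = 4.2655 × 10^-6 A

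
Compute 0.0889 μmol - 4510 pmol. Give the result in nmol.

84.39 nmol

In nmol:
  0.0889 μmol = 0.0889 × 10^3 nmol = 88.9
  4510 pmol = 4510 × 10^-3 nmol = 4.51
Difference: 88.9 - 4.51 = 84.39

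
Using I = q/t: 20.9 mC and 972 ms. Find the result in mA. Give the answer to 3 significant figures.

21.5 mA

(20.9 × 10^-3) / (972 × 10^-3) = 0.021502 A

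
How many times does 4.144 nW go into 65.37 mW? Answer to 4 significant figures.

15770000

(65.37 × 10⁻³) / (4.144 × 10⁻⁹) = 15.775 × 10⁶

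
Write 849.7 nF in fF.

nano = 10⁻⁹, femto = 10⁻¹⁵; factor is 10⁶.
849.7 × 10⁶ = 849700000

849700000 fF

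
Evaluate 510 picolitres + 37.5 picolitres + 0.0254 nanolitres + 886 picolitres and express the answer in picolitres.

1458.9 picolitres

In picolitres:
  510 picolitres → 510
  37.5 picolitres → 37.5
  0.0254 nanolitres = 0.0254 × 10³ picolitres = 25.4
  886 picolitres → 886
Sum: 510 + 37.5 + 25.4 + 886 = 1458.9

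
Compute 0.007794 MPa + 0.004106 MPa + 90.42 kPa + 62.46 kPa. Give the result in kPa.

In kPa:
  0.007794 MPa = 0.007794e3 kPa = 7.794
  0.004106 MPa = 0.004106e3 kPa = 4.106
  90.42 kPa → 90.42
  62.46 kPa → 62.46
Sum: 7.794 + 4.106 + 90.42 + 62.46 = 164.78

164.78 kPa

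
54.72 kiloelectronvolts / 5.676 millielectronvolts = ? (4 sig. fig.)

(54.72 × 10³) / (5.676 × 10⁻³) = 9.6406 × 10⁶

9641000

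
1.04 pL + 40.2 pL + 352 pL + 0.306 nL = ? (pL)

699.24 pL

In pL:
  1.04 pL → 1.04
  40.2 pL → 40.2
  352 pL → 352
  0.306 nL = 0.306e3 pL = 306
Sum: 1.04 + 40.2 + 352 + 306 = 699.24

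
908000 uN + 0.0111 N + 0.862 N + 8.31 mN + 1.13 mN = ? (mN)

1790.54 mN

In mN:
  908000 uN = 908000e-3 mN = 908
  0.0111 N = 0.0111e3 mN = 11.1
  0.862 N = 0.862e3 mN = 862
  8.31 mN → 8.31
  1.13 mN → 1.13
Sum: 908 + 11.1 + 862 + 8.31 + 1.13 = 1790.54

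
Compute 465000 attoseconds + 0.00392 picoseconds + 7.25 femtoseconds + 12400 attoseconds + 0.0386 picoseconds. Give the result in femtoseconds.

In femtoseconds:
  465000 attoseconds = 465000e-3 femtoseconds = 465
  0.00392 picoseconds = 0.00392e3 femtoseconds = 3.92
  7.25 femtoseconds → 7.25
  12400 attoseconds = 12400e-3 femtoseconds = 12.4
  0.0386 picoseconds = 0.0386e3 femtoseconds = 38.6
Sum: 465 + 3.92 + 7.25 + 12.4 + 38.6 = 527.17

527.17 femtoseconds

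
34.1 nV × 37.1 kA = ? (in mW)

1.26511 mW

34.1e-9 × 37.1e3 = 1265.11e-6 W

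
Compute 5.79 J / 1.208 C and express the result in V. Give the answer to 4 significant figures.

4.793 V

(5.79) / (1.208) = 4.79305 V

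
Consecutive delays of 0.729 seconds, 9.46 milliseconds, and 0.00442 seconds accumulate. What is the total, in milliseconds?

In milliseconds:
  0.729 seconds = 0.729 × 10^3 milliseconds = 729
  9.46 milliseconds → 9.46
  0.00442 seconds = 0.00442 × 10^3 milliseconds = 4.42
Sum: 729 + 9.46 + 4.42 = 742.88

742.88 milliseconds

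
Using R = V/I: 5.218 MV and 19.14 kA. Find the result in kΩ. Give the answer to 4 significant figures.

(5.218 × 10^6) / (19.14 × 10^3) = 0.272623 × 10^3 Ω

0.2726 kΩ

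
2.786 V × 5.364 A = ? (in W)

14.944104 W

2.786 × 5.364 = 14.944104 W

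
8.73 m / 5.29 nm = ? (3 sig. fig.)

(8.73) / (5.29 × 10⁻⁹) = 1.65 × 10⁹

1650000000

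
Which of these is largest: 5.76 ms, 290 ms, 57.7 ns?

290 ms

5.76 ms = 0.00576 s
290 ms = 0.29 s
57.7 ns = 0.0000000577 s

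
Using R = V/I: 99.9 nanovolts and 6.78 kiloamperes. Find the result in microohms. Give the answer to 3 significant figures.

(99.9e-9) / (6.78e3) = 14.735e-12 Ω

0.0000147 microohms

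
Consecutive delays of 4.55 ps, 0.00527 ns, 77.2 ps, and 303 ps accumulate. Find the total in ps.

In ps:
  4.55 ps → 4.55
  0.00527 ns = 0.00527 × 10³ ps = 5.27
  77.2 ps → 77.2
  303 ps → 303
Sum: 4.55 + 5.27 + 77.2 + 303 = 390.02

390.02 ps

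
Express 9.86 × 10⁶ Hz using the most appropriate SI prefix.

9.86 MHz

= 9.86 × 10⁶ Hz; 10⁶ is mega.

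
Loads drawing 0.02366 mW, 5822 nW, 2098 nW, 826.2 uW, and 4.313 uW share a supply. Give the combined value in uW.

862.093 uW

In uW:
  0.02366 mW = 0.02366 × 10^3 uW = 23.66
  5822 nW = 5822 × 10^-3 uW = 5.822
  2098 nW = 2098 × 10^-3 uW = 2.098
  826.2 uW → 826.2
  4.313 uW → 4.313
Sum: 23.66 + 5.822 + 2.098 + 826.2 + 4.313 = 862.093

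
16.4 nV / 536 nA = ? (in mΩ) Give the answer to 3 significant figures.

(16.4 × 10^-9) / (536 × 10^-9) = 0.030597 Ω

30.6 mΩ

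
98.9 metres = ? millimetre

(no prefix) = 10⁰, milli = 10⁻³; factor is 10³.
98.9 × 10³ = 98900

98900 millimetres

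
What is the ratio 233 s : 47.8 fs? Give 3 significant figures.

4870000000000000

(233) / (47.8 × 10^-15) = 4.874 × 10^15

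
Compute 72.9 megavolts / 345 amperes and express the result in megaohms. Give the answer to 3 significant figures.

0.211 megaohms

(72.9 × 10⁶) / (345) = 0.2113 × 10⁶ Ω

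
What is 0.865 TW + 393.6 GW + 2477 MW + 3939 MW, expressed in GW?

In GW:
  0.865 TW = 0.865 × 10³ GW = 865
  393.6 GW → 393.6
  2477 MW = 2477 × 10⁻³ GW = 2.477
  3939 MW = 3939 × 10⁻³ GW = 3.939
Sum: 865 + 393.6 + 2.477 + 3.939 = 1265.016

1265.016 GW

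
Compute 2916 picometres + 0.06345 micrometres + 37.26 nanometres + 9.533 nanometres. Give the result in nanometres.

In nanometres:
  2916 picometres = 2916e-3 nanometres = 2.916
  0.06345 micrometres = 0.06345e3 nanometres = 63.45
  37.26 nanometres → 37.26
  9.533 nanometres → 9.533
Sum: 2.916 + 63.45 + 37.26 + 9.533 = 113.159

113.159 nanometres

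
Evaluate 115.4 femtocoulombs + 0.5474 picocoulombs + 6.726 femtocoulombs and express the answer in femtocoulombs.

In femtocoulombs:
  115.4 femtocoulombs → 115.4
  0.5474 picocoulombs = 0.5474 × 10^3 femtocoulombs = 547.4
  6.726 femtocoulombs → 6.726
Sum: 115.4 + 547.4 + 6.726 = 669.526

669.526 femtocoulombs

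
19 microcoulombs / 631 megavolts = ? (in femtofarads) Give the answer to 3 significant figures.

(19 × 10^-6) / (631 × 10^6) = 0.030111 × 10^-12 F

30.1 femtofarads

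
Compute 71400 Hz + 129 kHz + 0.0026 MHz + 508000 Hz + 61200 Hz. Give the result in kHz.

In kHz:
  71400 Hz = 71400 × 10^-3 kHz = 71.4
  129 kHz → 129
  0.0026 MHz = 0.0026 × 10^3 kHz = 2.6
  508000 Hz = 508000 × 10^-3 kHz = 508
  61200 Hz = 61200 × 10^-3 kHz = 61.2
Sum: 71.4 + 129 + 2.6 + 508 + 61.2 = 772.2

772.2 kHz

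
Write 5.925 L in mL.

(no prefix) = 1e0, milli = 1e-3; factor is 1e3.
5.925 × 1e3 = 5925

5925 mL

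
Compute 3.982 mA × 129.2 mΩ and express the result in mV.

0.5144744 mV

3.982 × 10⁻³ × 129.2 × 10⁻³ = 514.4744 × 10⁻⁶ V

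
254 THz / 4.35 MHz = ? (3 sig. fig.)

(254e12) / (4.35e6) = 58.39e6

58400000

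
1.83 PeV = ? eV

peta = 10¹⁵, (no prefix) = 10⁰; factor is 10¹⁵.
1.83 × 10¹⁵ = 1830000000000000

1830000000000000 eV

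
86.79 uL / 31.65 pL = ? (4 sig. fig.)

(86.79 × 10^-6) / (31.65 × 10^-12) = 2.7422 × 10^6

2742000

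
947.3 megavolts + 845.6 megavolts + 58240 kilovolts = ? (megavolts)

1851.14 megavolts

In megavolts:
  947.3 megavolts → 947.3
  845.6 megavolts → 845.6
  58240 kilovolts = 58240e-3 megavolts = 58.24
Sum: 947.3 + 845.6 + 58.24 = 1851.14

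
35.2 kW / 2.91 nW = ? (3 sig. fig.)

(35.2e3) / (2.91e-9) = 12.1e12

12100000000000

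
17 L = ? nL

17000000000 nL

(no prefix) = 1e0, nano = 1e-9; factor is 1e9.
17 × 1e9 = 17000000000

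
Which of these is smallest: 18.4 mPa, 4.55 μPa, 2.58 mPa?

4.55 μPa

18.4 mPa = 0.0184 Pa
4.55 μPa = 0.00000455 Pa
2.58 mPa = 0.00258 Pa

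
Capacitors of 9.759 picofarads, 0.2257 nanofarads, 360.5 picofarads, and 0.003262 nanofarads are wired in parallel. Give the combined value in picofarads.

599.221 picofarads

In picofarads:
  9.759 picofarads → 9.759
  0.2257 nanofarads = 0.2257 × 10^3 picofarads = 225.7
  360.5 picofarads → 360.5
  0.003262 nanofarads = 0.003262 × 10^3 picofarads = 3.262
Sum: 9.759 + 225.7 + 360.5 + 3.262 = 599.221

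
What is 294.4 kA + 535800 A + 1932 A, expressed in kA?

In kA:
  294.4 kA → 294.4
  535800 A = 535800 × 10^-3 kA = 535.8
  1932 A = 1932 × 10^-3 kA = 1.932
Sum: 294.4 + 535.8 + 1.932 = 832.132

832.132 kA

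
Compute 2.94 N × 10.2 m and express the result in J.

2.94 × 10.2 = 29.988 J

29.988 J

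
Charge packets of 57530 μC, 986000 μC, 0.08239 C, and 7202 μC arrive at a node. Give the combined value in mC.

1133.122 mC

In mC:
  57530 μC = 57530e-3 mC = 57.53
  986000 μC = 986000e-3 mC = 986
  0.08239 C = 0.08239e3 mC = 82.39
  7202 μC = 7202e-3 mC = 7.202
Sum: 57.53 + 986 + 82.39 + 7.202 = 1133.122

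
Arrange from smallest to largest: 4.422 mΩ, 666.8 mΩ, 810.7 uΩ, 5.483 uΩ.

5.483 uΩ < 810.7 uΩ < 4.422 mΩ < 666.8 mΩ

4.422 mΩ = 0.004422 Ω
666.8 mΩ = 0.6668 Ω
810.7 uΩ = 0.0008107 Ω
5.483 uΩ = 0.000005483 Ω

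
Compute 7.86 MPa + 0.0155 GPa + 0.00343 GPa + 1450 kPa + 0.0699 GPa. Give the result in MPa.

In MPa:
  7.86 MPa → 7.86
  0.0155 GPa = 0.0155 × 10³ MPa = 15.5
  0.00343 GPa = 0.00343 × 10³ MPa = 3.43
  1450 kPa = 1450 × 10⁻³ MPa = 1.45
  0.0699 GPa = 0.0699 × 10³ MPa = 69.9
Sum: 7.86 + 15.5 + 3.43 + 1.45 + 69.9 = 98.14

98.14 MPa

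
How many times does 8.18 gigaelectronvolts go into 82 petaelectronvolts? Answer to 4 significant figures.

(82e15) / (8.18e9) = 10.024e6

10020000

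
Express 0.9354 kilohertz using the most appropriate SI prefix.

= 935.4 hertz; mantissa already in [1, 1000).

935.4 hertz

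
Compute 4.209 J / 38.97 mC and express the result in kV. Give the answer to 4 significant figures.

0.1080 kV

(4.209) / (38.97 × 10^-3) = 0.108006 × 10^3 V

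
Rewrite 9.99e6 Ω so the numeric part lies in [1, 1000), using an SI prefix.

9.99 MΩ

= 9.99e6 Ω; 1e6 is mega.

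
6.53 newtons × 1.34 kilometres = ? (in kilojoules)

6.53 × 1.34 × 10^3 = 8.7502 × 10^3 J

8.7502 kilojoules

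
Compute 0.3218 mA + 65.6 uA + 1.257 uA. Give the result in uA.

In uA:
  0.3218 mA = 0.3218 × 10³ uA = 321.8
  65.6 uA → 65.6
  1.257 uA → 1.257
Sum: 321.8 + 65.6 + 1.257 = 388.657

388.657 uA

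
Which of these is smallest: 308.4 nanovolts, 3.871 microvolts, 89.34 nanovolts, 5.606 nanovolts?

5.606 nanovolts

308.4 nanovolts = 0.0000003084 volts
3.871 microvolts = 0.000003871 volts
89.34 nanovolts = 0.00000008934 volts
5.606 nanovolts = 0.000000005606 volts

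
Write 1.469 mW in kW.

0.000001469 kW

milli = 10⁻³, kilo = 10³; factor is 10⁻⁶.
1.469 × 10⁻⁶ = 0.000001469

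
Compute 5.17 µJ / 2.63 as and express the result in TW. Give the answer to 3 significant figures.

1.97 TW

(5.17e-6) / (2.63e-18) = 1.9658e12 W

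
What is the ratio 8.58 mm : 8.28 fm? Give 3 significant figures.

1040000000000

(8.58 × 10^-3) / (8.28 × 10^-15) = 1.036 × 10^12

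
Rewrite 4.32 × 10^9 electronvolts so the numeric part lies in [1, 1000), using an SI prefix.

4.32 gigaelectronvolts

= 4.32 × 10^9 electronvolts; 10^9 is giga.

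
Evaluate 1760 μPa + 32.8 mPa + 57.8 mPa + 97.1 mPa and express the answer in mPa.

189.46 mPa

In mPa:
  1760 μPa = 1760e-3 mPa = 1.76
  32.8 mPa → 32.8
  57.8 mPa → 57.8
  97.1 mPa → 97.1
Sum: 1.76 + 32.8 + 57.8 + 97.1 = 189.46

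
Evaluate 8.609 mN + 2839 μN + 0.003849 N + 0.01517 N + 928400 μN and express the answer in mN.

958.867 mN

In mN:
  8.609 mN → 8.609
  2839 μN = 2839 × 10^-3 mN = 2.839
  0.003849 N = 0.003849 × 10^3 mN = 3.849
  0.01517 N = 0.01517 × 10^3 mN = 15.17
  928400 μN = 928400 × 10^-3 mN = 928.4
Sum: 8.609 + 2.839 + 3.849 + 15.17 + 928.4 = 958.867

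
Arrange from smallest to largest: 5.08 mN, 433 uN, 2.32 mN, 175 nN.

175 nN < 433 uN < 2.32 mN < 5.08 mN

5.08 mN = 0.00508 N
433 uN = 0.000433 N
2.32 mN = 0.00232 N
175 nN = 0.000000175 N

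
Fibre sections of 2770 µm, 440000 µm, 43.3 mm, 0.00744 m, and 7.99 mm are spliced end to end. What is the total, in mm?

In mm:
  2770 µm = 2770 × 10⁻³ mm = 2.77
  440000 µm = 440000 × 10⁻³ mm = 440
  43.3 mm → 43.3
  0.00744 m = 0.00744 × 10³ mm = 7.44
  7.99 mm → 7.99
Sum: 2.77 + 440 + 43.3 + 7.44 + 7.99 = 501.5

501.5 mm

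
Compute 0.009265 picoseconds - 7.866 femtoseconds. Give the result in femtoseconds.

1.399 femtoseconds

In femtoseconds:
  0.009265 picoseconds = 0.009265 × 10³ femtoseconds = 9.265
  7.866 femtoseconds → 7.866
Difference: 9.265 - 7.866 = 1.399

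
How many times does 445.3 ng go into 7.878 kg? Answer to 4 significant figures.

(7.878 × 10^3) / (445.3 × 10^-9) = 0.017691 × 10^12

17690000000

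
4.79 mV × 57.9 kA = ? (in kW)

4.79e-3 × 57.9e3 = 277.341 W

0.277341 kW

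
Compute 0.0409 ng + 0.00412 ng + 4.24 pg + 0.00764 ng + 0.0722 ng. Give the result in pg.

In pg:
  0.0409 ng = 0.0409 × 10³ pg = 40.9
  0.00412 ng = 0.00412 × 10³ pg = 4.12
  4.24 pg → 4.24
  0.00764 ng = 0.00764 × 10³ pg = 7.64
  0.0722 ng = 0.0722 × 10³ pg = 72.2
Sum: 40.9 + 4.12 + 4.24 + 7.64 + 72.2 = 129.1

129.1 pg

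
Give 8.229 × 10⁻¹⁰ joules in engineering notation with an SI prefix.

= 822.9 × 10⁻¹² joules; 10⁻¹² is pico.

822.9 picojoules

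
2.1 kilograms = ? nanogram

kilo = 10³, nano = 10⁻⁹; factor is 10¹².
2.1 × 10¹² = 2100000000000

2100000000000 nanograms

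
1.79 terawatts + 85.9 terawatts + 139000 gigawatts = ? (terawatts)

226.69 terawatts

In terawatts:
  1.79 terawatts → 1.79
  85.9 terawatts → 85.9
  139000 gigawatts = 139000e-3 terawatts = 139
Sum: 1.79 + 85.9 + 139 = 226.69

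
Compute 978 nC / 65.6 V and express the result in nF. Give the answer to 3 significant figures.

14.9 nF

(978e-9) / (65.6) = 14.909e-9 F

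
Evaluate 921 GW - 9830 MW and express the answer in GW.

In GW:
  921 GW → 921
  9830 MW = 9830 × 10⁻³ GW = 9.83
Difference: 921 - 9.83 = 911.17

911.17 GW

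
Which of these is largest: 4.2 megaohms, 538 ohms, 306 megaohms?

4.2 megaohms = 4200000 ohms
538 ohms = 538 ohms
306 megaohms = 306000000 ohms

306 megaohms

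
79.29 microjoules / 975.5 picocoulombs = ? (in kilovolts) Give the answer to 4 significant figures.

81.28 kilovolts

(79.29e-6) / (975.5e-12) = 0.0812814e6 V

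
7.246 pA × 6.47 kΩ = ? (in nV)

46.88162 nV

7.246 × 10^-12 × 6.47 × 10^3 = 46.88162 × 10^-9 V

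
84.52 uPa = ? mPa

0.08452 mPa

micro = 10^-6, milli = 10^-3; factor is 10^-3.
84.52 × 10^-3 = 0.08452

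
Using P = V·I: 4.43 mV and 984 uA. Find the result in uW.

4.43e-3 × 984e-6 = 4359.12e-9 W

4.35912 uW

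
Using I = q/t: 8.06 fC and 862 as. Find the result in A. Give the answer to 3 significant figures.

9.35 A

(8.06 × 10^-15) / (862 × 10^-18) = 0.0093503 × 10^3 A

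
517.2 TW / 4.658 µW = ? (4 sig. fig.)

(517.2 × 10^12) / (4.658 × 10^-6) = 111.03 × 10^18

111000000000000000000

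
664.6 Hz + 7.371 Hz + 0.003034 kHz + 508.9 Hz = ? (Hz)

In Hz:
  664.6 Hz → 664.6
  7.371 Hz → 7.371
  0.003034 kHz = 0.003034 × 10^3 Hz = 3.034
  508.9 Hz → 508.9
Sum: 664.6 + 7.371 + 3.034 + 508.9 = 1183.905

1183.905 Hz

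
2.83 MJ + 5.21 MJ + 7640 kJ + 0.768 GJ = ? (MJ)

In MJ:
  2.83 MJ → 2.83
  5.21 MJ → 5.21
  7640 kJ = 7640e-3 MJ = 7.64
  0.768 GJ = 0.768e3 MJ = 768
Sum: 2.83 + 5.21 + 7.64 + 768 = 783.68

783.68 MJ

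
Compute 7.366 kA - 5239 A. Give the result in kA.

In kA:
  7.366 kA → 7.366
  5239 A = 5239 × 10⁻³ kA = 5.239
Difference: 7.366 - 5.239 = 2.127

2.127 kA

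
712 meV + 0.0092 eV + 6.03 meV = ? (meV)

727.23 meV

In meV:
  712 meV → 712
  0.0092 eV = 0.0092e3 meV = 9.2
  6.03 meV → 6.03
Sum: 712 + 9.2 + 6.03 = 727.23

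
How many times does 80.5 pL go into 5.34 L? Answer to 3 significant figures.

(5.34) / (80.5e-12) = 0.06634e12

66300000000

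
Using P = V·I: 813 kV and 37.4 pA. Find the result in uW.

30.4062 uW

813 × 10^3 × 37.4 × 10^-12 = 30406.2 × 10^-9 W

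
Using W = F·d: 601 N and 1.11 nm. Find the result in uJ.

601 × 1.11e-9 = 667.11e-9 J

0.66711 uJ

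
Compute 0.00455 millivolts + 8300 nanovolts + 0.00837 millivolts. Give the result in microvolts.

In microvolts:
  0.00455 millivolts = 0.00455 × 10³ microvolts = 4.55
  8300 nanovolts = 8300 × 10⁻³ microvolts = 8.3
  0.00837 millivolts = 0.00837 × 10³ microvolts = 8.37
Sum: 4.55 + 8.3 + 8.37 = 21.22

21.22 microvolts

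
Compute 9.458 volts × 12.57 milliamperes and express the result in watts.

0.11888706 watts

9.458 × 12.57e-3 = 118.88706e-3 W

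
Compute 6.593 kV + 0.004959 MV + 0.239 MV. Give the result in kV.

250.552 kV

In kV:
  6.593 kV → 6.593
  0.004959 MV = 0.004959 × 10^3 kV = 4.959
  0.239 MV = 0.239 × 10^3 kV = 239
Sum: 6.593 + 4.959 + 239 = 250.552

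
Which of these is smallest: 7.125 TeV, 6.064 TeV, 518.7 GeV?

518.7 GeV

7.125 TeV = 7125000000000 eV
6.064 TeV = 6064000000000 eV
518.7 GeV = 518700000000 eV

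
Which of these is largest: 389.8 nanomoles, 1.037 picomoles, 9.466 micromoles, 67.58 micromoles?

389.8 nanomoles = 0.0000003898 moles
1.037 picomoles = 0.000000000001037 moles
9.466 micromoles = 0.000009466 moles
67.58 micromoles = 0.00006758 moles

67.58 micromoles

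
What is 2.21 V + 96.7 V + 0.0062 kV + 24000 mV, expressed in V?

129.11 V

In V:
  2.21 V → 2.21
  96.7 V → 96.7
  0.0062 kV = 0.0062 × 10^3 V = 6.2
  24000 mV = 24000 × 10^-3 V = 24
Sum: 2.21 + 96.7 + 6.2 + 24 = 129.11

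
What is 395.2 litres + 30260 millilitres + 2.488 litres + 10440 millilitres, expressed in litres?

438.388 litres

In litres:
  395.2 litres → 395.2
  30260 millilitres = 30260 × 10⁻³ litres = 30.26
  2.488 litres → 2.488
  10440 millilitres = 10440 × 10⁻³ litres = 10.44
Sum: 395.2 + 30.26 + 2.488 + 10.44 = 438.388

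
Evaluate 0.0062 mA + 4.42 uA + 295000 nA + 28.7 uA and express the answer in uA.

In uA:
  0.0062 mA = 0.0062e3 uA = 6.2
  4.42 uA → 4.42
  295000 nA = 295000e-3 uA = 295
  28.7 uA → 28.7
Sum: 6.2 + 4.42 + 295 + 28.7 = 334.32

334.32 uA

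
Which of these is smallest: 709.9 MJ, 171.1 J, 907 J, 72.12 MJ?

171.1 J

709.9 MJ = 709900000 J
171.1 J = 171.1 J
907 J = 907 J
72.12 MJ = 72120000 J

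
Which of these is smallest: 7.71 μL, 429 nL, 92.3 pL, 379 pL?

92.3 pL

7.71 μL = 0.00000771 L
429 nL = 0.000000429 L
92.3 pL = 0.0000000000923 L
379 pL = 0.000000000379 L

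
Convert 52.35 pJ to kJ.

0.00000000000005235 kJ

pico = 1e-12, kilo = 1e3; factor is 1e-15.
52.35 × 1e-15 = 0.00000000000005235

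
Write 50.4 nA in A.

nano = 10⁻⁹, (no prefix) = 10⁰; factor is 10⁻⁹.
50.4 × 10⁻⁹ = 0.0000000504

0.0000000504 A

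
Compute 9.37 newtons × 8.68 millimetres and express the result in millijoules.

81.3316 millijoules

9.37 × 8.68e-3 = 81.3316e-3 J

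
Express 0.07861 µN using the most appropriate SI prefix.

= 78.61e-9 N; 1e-9 is nano.

78.61 nN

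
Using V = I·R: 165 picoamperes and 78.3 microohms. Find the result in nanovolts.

0.0000129195 nanovolts

165e-12 × 78.3e-6 = 12919.5e-18 V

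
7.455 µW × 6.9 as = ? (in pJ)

7.455 × 10⁻⁶ × 6.9 × 10⁻¹⁸ = 51.4395 × 10⁻²⁴ J

0.0000000000514395 pJ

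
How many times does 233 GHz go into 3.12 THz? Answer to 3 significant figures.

13.4

(3.12 × 10^12) / (233 × 10^9) = 0.01339 × 10^3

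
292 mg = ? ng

milli = 10^-3, nano = 10^-9; factor is 10^6.
292 × 10^6 = 292000000

292000000 ng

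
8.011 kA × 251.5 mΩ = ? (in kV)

8.011e3 × 251.5e-3 = 2014.7665 V

2.0147665 kV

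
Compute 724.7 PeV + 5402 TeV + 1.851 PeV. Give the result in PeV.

731.953 PeV

In PeV:
  724.7 PeV → 724.7
  5402 TeV = 5402e-3 PeV = 5.402
  1.851 PeV → 1.851
Sum: 724.7 + 5.402 + 1.851 = 731.953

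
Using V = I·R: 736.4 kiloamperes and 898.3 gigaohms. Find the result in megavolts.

661508120000 megavolts

736.4 × 10^3 × 898.3 × 10^9 = 661508.12 × 10^12 V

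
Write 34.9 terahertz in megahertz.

tera = 10¹², mega = 10⁶; factor is 10⁶.
34.9 × 10⁶ = 34900000

34900000 megahertz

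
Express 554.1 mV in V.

milli = 10⁻³, (no prefix) = 10⁰; factor is 10⁻³.
554.1 × 10⁻³ = 0.5541

0.5541 V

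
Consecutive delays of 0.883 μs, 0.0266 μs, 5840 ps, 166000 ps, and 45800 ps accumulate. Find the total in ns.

1127.24 ns

In ns:
  0.883 μs = 0.883 × 10^3 ns = 883
  0.0266 μs = 0.0266 × 10^3 ns = 26.6
  5840 ps = 5840 × 10^-3 ns = 5.84
  166000 ps = 166000 × 10^-3 ns = 166
  45800 ps = 45800 × 10^-3 ns = 45.8
Sum: 883 + 26.6 + 5.84 + 166 + 45.8 = 1127.24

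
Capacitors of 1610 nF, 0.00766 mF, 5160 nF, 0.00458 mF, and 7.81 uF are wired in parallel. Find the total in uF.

In uF:
  1610 nF = 1610 × 10^-3 uF = 1.61
  0.00766 mF = 0.00766 × 10^3 uF = 7.66
  5160 nF = 5160 × 10^-3 uF = 5.16
  0.00458 mF = 0.00458 × 10^3 uF = 4.58
  7.81 uF → 7.81
Sum: 1.61 + 7.66 + 5.16 + 4.58 + 7.81 = 26.82

26.82 uF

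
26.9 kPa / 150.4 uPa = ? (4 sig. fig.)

178900000

(26.9 × 10^3) / (150.4 × 10^-6) = 0.17886 × 10^9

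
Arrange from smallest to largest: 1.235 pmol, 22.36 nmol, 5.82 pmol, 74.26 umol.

1.235 pmol < 5.82 pmol < 22.36 nmol < 74.26 umol

1.235 pmol = 0.000000000001235 mol
22.36 nmol = 0.00000002236 mol
5.82 pmol = 0.00000000000582 mol
74.26 umol = 0.00007426 mol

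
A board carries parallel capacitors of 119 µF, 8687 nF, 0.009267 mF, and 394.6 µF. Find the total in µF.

531.554 µF

In µF:
  119 µF → 119
  8687 nF = 8687 × 10^-3 µF = 8.687
  0.009267 mF = 0.009267 × 10^3 µF = 9.267
  394.6 µF → 394.6
Sum: 119 + 8.687 + 9.267 + 394.6 = 531.554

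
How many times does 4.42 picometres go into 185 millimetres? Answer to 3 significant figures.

(185e-3) / (4.42e-12) = 41.86e9

41900000000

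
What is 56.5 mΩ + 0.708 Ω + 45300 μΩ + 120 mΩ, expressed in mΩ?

In mΩ:
  56.5 mΩ → 56.5
  0.708 Ω = 0.708 × 10³ mΩ = 708
  45300 μΩ = 45300 × 10⁻³ mΩ = 45.3
  120 mΩ → 120
Sum: 56.5 + 708 + 45.3 + 120 = 929.8

929.8 mΩ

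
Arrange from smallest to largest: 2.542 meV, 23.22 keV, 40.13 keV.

2.542 meV < 23.22 keV < 40.13 keV

2.542 meV = 0.002542 eV
23.22 keV = 23220 eV
40.13 keV = 40130 eV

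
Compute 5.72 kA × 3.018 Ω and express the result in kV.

5.72e3 × 3.018 = 17.26296e3 V

17.26296 kV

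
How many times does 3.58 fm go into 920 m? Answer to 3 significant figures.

(920) / (3.58 × 10⁻¹⁵) = 257 × 10¹⁵

257000000000000000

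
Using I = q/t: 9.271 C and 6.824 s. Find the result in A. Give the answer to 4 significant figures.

1.359 A

(9.271) / (6.824) = 1.35859 A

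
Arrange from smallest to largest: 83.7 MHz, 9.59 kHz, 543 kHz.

9.59 kHz < 543 kHz < 83.7 MHz

83.7 MHz = 83700000 Hz
9.59 kHz = 9590 Hz
543 kHz = 543000 Hz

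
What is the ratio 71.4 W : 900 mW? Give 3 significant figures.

(71.4) / (900 × 10^-3) = 0.07933 × 10^3

79.3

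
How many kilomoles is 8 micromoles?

0.000000008 kilomoles

micro = 1e-6, kilo = 1e3; factor is 1e-9.
8 × 1e-9 = 0.000000008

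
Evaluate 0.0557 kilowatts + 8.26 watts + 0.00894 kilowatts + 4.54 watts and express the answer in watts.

77.44 watts

In watts:
  0.0557 kilowatts = 0.0557 × 10³ watts = 55.7
  8.26 watts → 8.26
  0.00894 kilowatts = 0.00894 × 10³ watts = 8.94
  4.54 watts → 4.54
Sum: 55.7 + 8.26 + 8.94 + 4.54 = 77.44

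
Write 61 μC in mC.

micro = 1e-6, milli = 1e-3; factor is 1e-3.
61 × 1e-3 = 0.061

0.061 mC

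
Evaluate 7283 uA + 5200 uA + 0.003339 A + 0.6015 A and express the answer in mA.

617.322 mA

In mA:
  7283 uA = 7283 × 10⁻³ mA = 7.283
  5200 uA = 5200 × 10⁻³ mA = 5.2
  0.003339 A = 0.003339 × 10³ mA = 3.339
  0.6015 A = 0.6015 × 10³ mA = 601.5
Sum: 7.283 + 5.2 + 3.339 + 601.5 = 617.322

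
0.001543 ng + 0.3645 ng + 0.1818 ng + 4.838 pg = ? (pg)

In pg:
  0.001543 ng = 0.001543e3 pg = 1.543
  0.3645 ng = 0.3645e3 pg = 364.5
  0.1818 ng = 0.1818e3 pg = 181.8
  4.838 pg → 4.838
Sum: 1.543 + 364.5 + 181.8 + 4.838 = 552.681

552.681 pg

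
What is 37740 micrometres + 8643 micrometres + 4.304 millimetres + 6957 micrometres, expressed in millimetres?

In millimetres:
  37740 micrometres = 37740 × 10^-3 millimetres = 37.74
  8643 micrometres = 8643 × 10^-3 millimetres = 8.643
  4.304 millimetres → 4.304
  6957 micrometres = 6957 × 10^-3 millimetres = 6.957
Sum: 37.74 + 8.643 + 4.304 + 6.957 = 57.644

57.644 millimetres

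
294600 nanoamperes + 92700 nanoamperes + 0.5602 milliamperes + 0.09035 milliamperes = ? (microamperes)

1037.85 microamperes

In microamperes:
  294600 nanoamperes = 294600 × 10^-3 microamperes = 294.6
  92700 nanoamperes = 92700 × 10^-3 microamperes = 92.7
  0.5602 milliamperes = 0.5602 × 10^3 microamperes = 560.2
  0.09035 milliamperes = 0.09035 × 10^3 microamperes = 90.35
Sum: 294.6 + 92.7 + 560.2 + 90.35 = 1037.85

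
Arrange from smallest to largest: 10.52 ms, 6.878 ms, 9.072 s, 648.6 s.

10.52 ms = 0.01052 s
6.878 ms = 0.006878 s
9.072 s = 9.072 s
648.6 s = 648.6 s

6.878 ms < 10.52 ms < 9.072 s < 648.6 s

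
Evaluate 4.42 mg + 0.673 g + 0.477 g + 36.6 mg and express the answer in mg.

1191.02 mg

In mg:
  4.42 mg → 4.42
  0.673 g = 0.673 × 10³ mg = 673
  0.477 g = 0.477 × 10³ mg = 477
  36.6 mg → 36.6
Sum: 4.42 + 673 + 477 + 36.6 = 1191.02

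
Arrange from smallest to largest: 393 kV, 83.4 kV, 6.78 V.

393 kV = 393000 V
83.4 kV = 83400 V
6.78 V = 6.78 V

6.78 V < 83.4 kV < 393 kV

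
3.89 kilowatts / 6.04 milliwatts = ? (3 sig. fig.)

644000

(3.89 × 10^3) / (6.04 × 10^-3) = 0.644 × 10^6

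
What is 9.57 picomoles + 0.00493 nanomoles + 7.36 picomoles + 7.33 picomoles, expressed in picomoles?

29.19 picomoles

In picomoles:
  9.57 picomoles → 9.57
  0.00493 nanomoles = 0.00493e3 picomoles = 4.93
  7.36 picomoles → 7.36
  7.33 picomoles → 7.33
Sum: 9.57 + 4.93 + 7.36 + 7.33 = 29.19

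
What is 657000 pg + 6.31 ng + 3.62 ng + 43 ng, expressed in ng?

709.93 ng

In ng:
  657000 pg = 657000 × 10^-3 ng = 657
  6.31 ng → 6.31
  3.62 ng → 3.62
  43 ng → 43
Sum: 657 + 6.31 + 3.62 + 43 = 709.93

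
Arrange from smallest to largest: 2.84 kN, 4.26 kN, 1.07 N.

2.84 kN = 2840 N
4.26 kN = 4260 N
1.07 N = 1.07 N

1.07 N < 2.84 kN < 4.26 kN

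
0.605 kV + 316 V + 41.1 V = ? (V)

In V:
  0.605 kV = 0.605 × 10³ V = 605
  316 V → 316
  41.1 V → 41.1
Sum: 605 + 316 + 41.1 = 962.1

962.1 V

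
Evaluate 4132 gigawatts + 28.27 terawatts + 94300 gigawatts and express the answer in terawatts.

In terawatts:
  4132 gigawatts = 4132 × 10^-3 terawatts = 4.132
  28.27 terawatts → 28.27
  94300 gigawatts = 94300 × 10^-3 terawatts = 94.3
Sum: 4.132 + 28.27 + 94.3 = 126.702

126.702 terawatts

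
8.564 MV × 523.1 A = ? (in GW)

8.564 × 10^6 × 523.1 = 4479.8284 × 10^6 W

4.4798284 GW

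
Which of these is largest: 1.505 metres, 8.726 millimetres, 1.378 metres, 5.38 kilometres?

1.505 metres = 1.505 metres
8.726 millimetres = 0.008726 metres
1.378 metres = 1.378 metres
5.38 kilometres = 5380 metres

5.38 kilometres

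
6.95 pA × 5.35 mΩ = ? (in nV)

6.95e-12 × 5.35e-3 = 37.1825e-15 V

0.0000371825 nV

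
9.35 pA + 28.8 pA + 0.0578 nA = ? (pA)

In pA:
  9.35 pA → 9.35
  28.8 pA → 28.8
  0.0578 nA = 0.0578 × 10^3 pA = 57.8
Sum: 9.35 + 28.8 + 57.8 = 95.95

95.95 pA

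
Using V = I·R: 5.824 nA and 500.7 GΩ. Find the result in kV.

5.824 × 10⁻⁹ × 500.7 × 10⁹ = 2916.0768 V

2.9160768 kV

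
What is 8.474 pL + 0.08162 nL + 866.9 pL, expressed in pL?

956.994 pL

In pL:
  8.474 pL → 8.474
  0.08162 nL = 0.08162e3 pL = 81.62
  866.9 pL → 866.9
Sum: 8.474 + 81.62 + 866.9 = 956.994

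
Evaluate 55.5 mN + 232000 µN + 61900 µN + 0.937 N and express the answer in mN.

1286.4 mN

In mN:
  55.5 mN → 55.5
  232000 µN = 232000e-3 mN = 232
  61900 µN = 61900e-3 mN = 61.9
  0.937 N = 0.937e3 mN = 937
Sum: 55.5 + 232 + 61.9 + 937 = 1286.4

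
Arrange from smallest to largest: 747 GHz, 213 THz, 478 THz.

747 GHz = 747000000000 Hz
213 THz = 213000000000000 Hz
478 THz = 478000000000000 Hz

747 GHz < 213 THz < 478 THz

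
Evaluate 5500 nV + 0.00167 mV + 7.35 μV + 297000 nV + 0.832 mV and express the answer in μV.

1143.52 μV

In μV:
  5500 nV = 5500 × 10⁻³ μV = 5.5
  0.00167 mV = 0.00167 × 10³ μV = 1.67
  7.35 μV → 7.35
  297000 nV = 297000 × 10⁻³ μV = 297
  0.832 mV = 0.832 × 10³ μV = 832
Sum: 5.5 + 1.67 + 7.35 + 297 + 832 = 1143.52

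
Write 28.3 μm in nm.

28300 nm

micro = 10⁻⁶, nano = 10⁻⁹; factor is 10³.
28.3 × 10³ = 28300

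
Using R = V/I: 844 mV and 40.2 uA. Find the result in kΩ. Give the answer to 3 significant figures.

21.0 kΩ

(844 × 10^-3) / (40.2 × 10^-6) = 20.995 × 10^3 Ω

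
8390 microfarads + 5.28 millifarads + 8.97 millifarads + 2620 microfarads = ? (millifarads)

In millifarads:
  8390 microfarads = 8390e-3 millifarads = 8.39
  5.28 millifarads → 5.28
  8.97 millifarads → 8.97
  2620 microfarads = 2620e-3 millifarads = 2.62
Sum: 8.39 + 5.28 + 8.97 + 2.62 = 25.26

25.26 millifarads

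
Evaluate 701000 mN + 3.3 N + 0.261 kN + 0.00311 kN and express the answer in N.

968.41 N

In N:
  701000 mN = 701000e-3 N = 701
  3.3 N → 3.3
  0.261 kN = 0.261e3 N = 261
  0.00311 kN = 0.00311e3 N = 3.11
Sum: 701 + 3.3 + 261 + 3.11 = 968.41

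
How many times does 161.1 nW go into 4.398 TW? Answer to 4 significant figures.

(4.398e12) / (161.1e-9) = 0.0273e21

27300000000000000000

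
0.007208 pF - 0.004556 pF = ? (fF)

2.652 fF

In fF:
  0.007208 pF = 0.007208 × 10^3 fF = 7.208
  0.004556 pF = 0.004556 × 10^3 fF = 4.556
Difference: 7.208 - 4.556 = 2.652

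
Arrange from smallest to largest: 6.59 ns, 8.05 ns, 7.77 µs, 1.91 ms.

6.59 ns < 8.05 ns < 7.77 µs < 1.91 ms

6.59 ns = 0.00000000659 s
8.05 ns = 0.00000000805 s
7.77 µs = 0.00000777 s
1.91 ms = 0.00191 s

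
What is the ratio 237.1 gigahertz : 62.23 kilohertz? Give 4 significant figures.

3810000

(237.1 × 10^9) / (62.23 × 10^3) = 3.8101 × 10^6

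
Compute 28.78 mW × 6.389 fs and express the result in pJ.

0.00018387542 pJ

28.78 × 10^-3 × 6.389 × 10^-15 = 183.87542 × 10^-18 J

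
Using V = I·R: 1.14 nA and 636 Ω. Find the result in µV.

1.14 × 10⁻⁹ × 636 = 725.04 × 10⁻⁹ V

0.72504 µV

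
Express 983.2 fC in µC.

femto = 10^-15, micro = 10^-6; factor is 10^-9.
983.2 × 10^-9 = 0.0000009832

0.0000009832 µC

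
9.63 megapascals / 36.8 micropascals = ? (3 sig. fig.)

262000000000

(9.63 × 10^6) / (36.8 × 10^-6) = 0.2617 × 10^12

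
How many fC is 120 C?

120000000000000000 fC

(no prefix) = 1e0, femto = 1e-15; factor is 1e15.
120 × 1e15 = 120000000000000000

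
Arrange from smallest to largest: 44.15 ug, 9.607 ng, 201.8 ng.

9.607 ng < 201.8 ng < 44.15 ug

44.15 ug = 0.00004415 g
9.607 ng = 0.000000009607 g
201.8 ng = 0.0000002018 g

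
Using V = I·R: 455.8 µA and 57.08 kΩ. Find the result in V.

26.017064 V

455.8e-6 × 57.08e3 = 26017.064e-3 V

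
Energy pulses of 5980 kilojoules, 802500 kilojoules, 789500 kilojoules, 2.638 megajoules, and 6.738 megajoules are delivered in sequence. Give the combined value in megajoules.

1607.356 megajoules

In megajoules:
  5980 kilojoules = 5980 × 10⁻³ megajoules = 5.98
  802500 kilojoules = 802500 × 10⁻³ megajoules = 802.5
  789500 kilojoules = 789500 × 10⁻³ megajoules = 789.5
  2.638 megajoules → 2.638
  6.738 megajoules → 6.738
Sum: 5.98 + 802.5 + 789.5 + 2.638 + 6.738 = 1607.356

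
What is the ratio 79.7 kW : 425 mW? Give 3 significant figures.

(79.7 × 10³) / (425 × 10⁻³) = 0.1875 × 10⁶

188000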